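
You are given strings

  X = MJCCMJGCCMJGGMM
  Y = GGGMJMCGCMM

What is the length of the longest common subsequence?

7

Taking M [1,4] → J [2,5] → C [4,7] → G [7,8] → C [9,9] → M [14,10] → M [15,11] gives a common subsequence of length 7. The LCS DP gives dp[15][11] = 7, so this is optimal.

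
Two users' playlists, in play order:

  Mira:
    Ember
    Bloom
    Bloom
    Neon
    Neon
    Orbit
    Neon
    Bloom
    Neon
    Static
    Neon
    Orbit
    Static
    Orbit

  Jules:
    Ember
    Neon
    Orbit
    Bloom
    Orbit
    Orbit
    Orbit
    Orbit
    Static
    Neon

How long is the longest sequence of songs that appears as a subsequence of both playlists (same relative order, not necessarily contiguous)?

Pick Ember (Mira #1, Jules #1), Neon (Mira #5, Jules #2), Orbit (Mira #6, Jules #3), Bloom (Mira #8, Jules #4), Static (Mira #10, Jules #9), Neon (Mira #11, Jules #10); all 6 songs appear in both, in order. The LCS DP gives dp[14][10] = 6, so this is optimal.

6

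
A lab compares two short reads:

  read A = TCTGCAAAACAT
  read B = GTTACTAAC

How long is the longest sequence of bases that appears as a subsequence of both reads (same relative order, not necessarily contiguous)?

6

Pick T at read A[1]=read B[3] → C at read A[2]=read B[5] → T at read A[3]=read B[6] → A at read A[8]=read B[7] → A at read A[9]=read B[8] → C at read A[10]=read B[9]; all 6 bases appear in both, in order. Since dp[12][9] = 6, nothing longer is possible.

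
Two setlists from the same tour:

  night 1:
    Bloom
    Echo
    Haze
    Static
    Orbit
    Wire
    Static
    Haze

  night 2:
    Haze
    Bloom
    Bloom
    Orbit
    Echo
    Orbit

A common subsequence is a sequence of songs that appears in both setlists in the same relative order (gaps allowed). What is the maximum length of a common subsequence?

3

One common subsequence of length 3: Bloom [1,3], Echo [2,5], Orbit [5,6]. Since dp[8][6] = 3, nothing longer is possible.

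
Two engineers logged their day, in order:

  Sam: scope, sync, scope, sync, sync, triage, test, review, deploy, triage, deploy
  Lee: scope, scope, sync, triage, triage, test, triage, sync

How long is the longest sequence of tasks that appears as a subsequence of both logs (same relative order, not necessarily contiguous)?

6

Pick scope at Sam[1]=Lee[1], then scope at Sam[3]=Lee[2], then sync at Sam[4]=Lee[3], then triage at Sam[6]=Lee[5], then test at Sam[7]=Lee[6], then triage at Sam[10]=Lee[7]; all 6 tasks appear in both, in order. dp[11][8] = 6 confirms this is the maximum.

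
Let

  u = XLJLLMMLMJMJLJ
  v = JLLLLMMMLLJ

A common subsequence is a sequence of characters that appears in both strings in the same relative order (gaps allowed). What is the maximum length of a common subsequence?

Taking L [2,3], L [4,4], L [5,5], M [6,7], M [7,8], L [8,9], L [13,10], J [14,11] gives a common subsequence of length 8. The LCS DP gives dp[14][11] = 8, so this is optimal.

8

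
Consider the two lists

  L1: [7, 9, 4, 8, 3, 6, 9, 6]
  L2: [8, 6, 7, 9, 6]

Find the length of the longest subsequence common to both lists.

One common subsequence of length 4: 8 at L1[4]=L2[1]; then 6 at L1[6]=L2[2]; then 9 at L1[7]=L2[4]; then 6 at L1[8]=L2[5]. Since dp[8][5] = 4, nothing longer is possible.

4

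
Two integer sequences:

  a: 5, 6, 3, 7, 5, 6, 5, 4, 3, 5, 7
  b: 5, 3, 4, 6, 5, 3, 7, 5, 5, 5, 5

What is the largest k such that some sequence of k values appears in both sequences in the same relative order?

7

Let dp[i][j] be the LCS length of the first i values of a and the first j values of b. dp[i][j] = dp[i-1][j-1]+1 when the i-th and j-th values match, else max(dp[i-1][j], dp[i][j-1]).
    ·  5  3  4  6  5  3  7  5  5  5  5
 ·  0  0  0  0  0  0  0  0  0  0  0  0
 5  0  1  1  1  1  1  1  1  1  1  1  1
 6  0  1  1  1  2  2  2  2  2  2  2  2
 3  0  1  2  2  2  2  3  3  3  3  3  3
 7  0  1  2  2  2  2  3  4  4  4  4  4
 5  0  1  2  2  2  3  3  4  5  5  5  5
 6  0  1  2  2  3  3  3  4  5  5  5  5
 5  0  1  2  2  3  4  4  4  5  6  6  6
 4  0  1  2  3  3  4  4  4  5  6  6  6
 3  0  1  2  3  3  4  5  5  5  6  6  6
 5  0  1  2  3  3  4  5  5  6  6  7  7
 7  0  1  2  3  3  4  5  6  6  6  7  7
dp[11][11] = 7. One LCS (by backtracking along matches): 5, 6, 3, 7, 5, 5, 5.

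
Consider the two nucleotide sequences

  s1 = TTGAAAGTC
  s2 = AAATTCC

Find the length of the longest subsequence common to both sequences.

5

Pick A (s1 #4, s2 #1), then A (s1 #5, s2 #2), then A (s1 #6, s2 #3), then T (s1 #8, s2 #5), then C (s1 #9, s2 #7); all 5 bases appear in both, in order. dp[9][7] = 5 confirms this is the maximum.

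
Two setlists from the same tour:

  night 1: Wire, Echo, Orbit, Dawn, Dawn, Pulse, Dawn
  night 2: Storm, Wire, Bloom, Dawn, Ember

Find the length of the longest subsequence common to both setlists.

One common subsequence of length 2: Wire [1,2], Dawn [4,4]. The LCS DP gives dp[7][5] = 2, so this is optimal.

2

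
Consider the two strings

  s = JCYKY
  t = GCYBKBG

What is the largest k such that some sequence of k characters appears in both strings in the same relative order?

3

Let dp[i][j] be the LCS length of the first i characters of s and the first j characters of t. dp[i][j] = dp[i-1][j-1]+1 when the i-th and j-th characters match, else max(dp[i-1][j], dp[i][j-1]).
    ·  G  C  Y  B  K  B  G
 ·  0  0  0  0  0  0  0  0
 J  0  0  0  0  0  0  0  0
 C  0  0  1  1  1  1  1  1
 Y  0  0  1  2  2  2  2  2
 K  0  0  1  2  2  3  3  3
 Y  0  0  1  2  2  3  3  3
dp[5][7] = 3. One LCS (by backtracking along matches): CYK.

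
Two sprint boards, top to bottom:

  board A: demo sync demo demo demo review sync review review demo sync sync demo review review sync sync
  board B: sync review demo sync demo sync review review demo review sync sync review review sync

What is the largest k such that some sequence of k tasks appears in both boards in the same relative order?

12

Pick demo at board A[1]=board B[3]; then sync at board A[2]=board B[4]; then demo at board A[5]=board B[5]; then sync at board A[7]=board B[6]; then review at board A[8]=board B[7]; then review at board A[9]=board B[8]; then demo at board A[10]=board B[9]; then sync at board A[11]=board B[11]; then sync at board A[12]=board B[12]; then review at board A[14]=board B[13]; then review at board A[15]=board B[14]; then sync at board A[17]=board B[15]; all 12 tasks appear in both, in order. The LCS DP gives dp[17][15] = 12, so this is optimal.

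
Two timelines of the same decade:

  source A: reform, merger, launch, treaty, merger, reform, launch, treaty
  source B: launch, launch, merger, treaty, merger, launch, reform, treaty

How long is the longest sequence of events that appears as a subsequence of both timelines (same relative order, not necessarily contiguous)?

One common subsequence of length 5: merger (source A #2, source B #3), then treaty (source A #4, source B #4), then merger (source A #5, source B #5), then reform (source A #6, source B #7), then treaty (source A #8, source B #8). dp[8][8] = 5 confirms this is the maximum.

5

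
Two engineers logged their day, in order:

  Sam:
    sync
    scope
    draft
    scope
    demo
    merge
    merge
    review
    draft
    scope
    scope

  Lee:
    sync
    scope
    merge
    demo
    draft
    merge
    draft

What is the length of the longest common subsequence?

One common subsequence of length 5: sync at Sam[1]=Lee[1]; then scope at Sam[2]=Lee[2]; then draft at Sam[3]=Lee[5]; then merge at Sam[7]=Lee[6]; then draft at Sam[9]=Lee[7]. The LCS DP gives dp[11][7] = 5, so this is optimal.

5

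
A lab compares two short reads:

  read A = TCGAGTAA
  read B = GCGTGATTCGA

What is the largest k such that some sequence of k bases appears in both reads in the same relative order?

Let dp[i][j] be the LCS length of the first i bases of read A and the first j bases of read B. dp[i][j] = dp[i-1][j-1]+1 when the i-th and j-th bases match, else max(dp[i-1][j], dp[i][j-1]).
    ·  G  C  G  T  G  A  T  T  C  G  A
 ·  0  0  0  0  0  0  0  0  0  0  0  0
 T  0  0  0  0  1  1  1  1  1  1  1  1
 C  0  0  1  1  1  1  1  1  1  2  2  2
 G  0  1  1  2  2  2  2  2  2  2  3  3
 A  0  1  1  2  2  2  3  3  3  3  3  4
 G  0  1  1  2  2  3  3  3  3  3  4  4
 T  0  1  1  2  3  3  3  4  4  4  4  4
 A  0  1  1  2  3  3  4  4  4  4  4  5
 A  0  1  1  2  3  3  4  4  4  4  4  5
dp[8][11] = 5. One LCS (by backtracking along matches): TGAGA.

5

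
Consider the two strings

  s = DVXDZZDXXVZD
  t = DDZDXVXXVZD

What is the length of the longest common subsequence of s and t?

9

Let dp[i][j] be the LCS length of the first i characters of s and the first j characters of t. dp[i][j] = dp[i-1][j-1]+1 when the i-th and j-th characters match, else max(dp[i-1][j], dp[i][j-1]).
    ·  D  D  Z  D  X  V  X  X  V  Z  D
 ·  0  0  0  0  0  0  0  0  0  0  0  0
 D  0  1  1  1  1  1  1  1  1  1  1  1
 V  0  1  1  1  1  1  2  2  2  2  2  2
 X  0  1  1  1  1  2  2  3  3  3  3  3
 D  0  1  2  2  2  2  2  3  3  3  3  4
 Z  0  1  2  3  3  3  3  3  3  3  4  4
 Z  0  1  2  3  3  3  3  3  3  3  4  4
 D  0  1  2  3  4  4  4  4  4  4  4  5
 X  0  1  2  3  4  5  5  5  5  5  5  5
 X  0  1  2  3  4  5  5  6  6  6  6  6
 V  0  1  2  3  4  5  6  6  6  7  7  7
 Z  0  1  2  3  4  5  6  6  6  7  8  8
 D  0  1  2  3  4  5  6  6  6  7  8  9
dp[12][11] = 9. One LCS (by backtracking along matches): DDZDXXVZD.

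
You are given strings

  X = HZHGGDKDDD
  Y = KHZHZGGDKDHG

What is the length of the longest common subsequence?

Taking H at X[1]=Y[2], Z at X[2]=Y[3], H at X[3]=Y[4], G at X[4]=Y[6], G at X[5]=Y[7], D at X[6]=Y[8], K at X[7]=Y[9], D at X[8]=Y[10] gives a common subsequence of length 8, and the DP table's final entry dp[10][12] is also 8, so no common subsequence is longer.

8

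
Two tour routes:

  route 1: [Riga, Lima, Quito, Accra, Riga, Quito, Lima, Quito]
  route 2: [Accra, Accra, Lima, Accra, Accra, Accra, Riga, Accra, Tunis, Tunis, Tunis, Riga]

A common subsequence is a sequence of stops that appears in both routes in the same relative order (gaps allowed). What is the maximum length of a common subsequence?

3

Taking Riga [1,7]; then Accra [4,8]; then Riga [5,12] gives a common subsequence of length 3. dp[8][12] = 3 confirms this is the maximum.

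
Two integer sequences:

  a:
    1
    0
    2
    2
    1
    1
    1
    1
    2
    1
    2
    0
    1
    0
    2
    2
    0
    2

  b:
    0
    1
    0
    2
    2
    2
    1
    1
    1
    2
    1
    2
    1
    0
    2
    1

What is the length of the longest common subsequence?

Pick 1 at a[1]=b[2], then 0 at a[2]=b[3], then 2 at a[3]=b[5], then 2 at a[4]=b[6], then 1 at a[6]=b[7], then 1 at a[7]=b[8], then 1 at a[8]=b[9], then 2 at a[9]=b[10], then 1 at a[10]=b[11], then 2 at a[11]=b[12], then 1 at a[13]=b[13], then 0 at a[14]=b[14], then 2 at a[15]=b[15]; all 13 values appear in both, in order. dp[18][16] = 13 confirms this is the maximum.

13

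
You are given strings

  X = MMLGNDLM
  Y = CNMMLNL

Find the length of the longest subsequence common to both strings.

5

Let dp[i][j] be the LCS length of the first i characters of X and the first j characters of Y. dp[i][j] = dp[i-1][j-1]+1 when the i-th and j-th characters match, else max(dp[i-1][j], dp[i][j-1]).
    ·  C  N  M  M  L  N  L
 ·  0  0  0  0  0  0  0  0
 M  0  0  0  1  1  1  1  1
 M  0  0  0  1  2  2  2  2
 L  0  0  0  1  2  3  3  3
 G  0  0  0  1  2  3  3  3
 N  0  0  1  1  2  3  4  4
 D  0  0  1  1  2  3  4  4
 L  0  0  1  1  2  3  4  5
 M  0  0  1  2  2  3  4  5
dp[8][7] = 5. One LCS (by backtracking along matches): MMLNL.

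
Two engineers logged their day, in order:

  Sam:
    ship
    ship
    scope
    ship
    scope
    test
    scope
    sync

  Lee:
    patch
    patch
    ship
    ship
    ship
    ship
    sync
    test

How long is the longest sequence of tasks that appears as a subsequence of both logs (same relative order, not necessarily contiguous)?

4

One common subsequence of length 4: ship at Sam[1]=Lee[4] → ship at Sam[2]=Lee[5] → ship at Sam[4]=Lee[6] → test at Sam[6]=Lee[8]. dp[8][8] = 4 confirms this is the maximum.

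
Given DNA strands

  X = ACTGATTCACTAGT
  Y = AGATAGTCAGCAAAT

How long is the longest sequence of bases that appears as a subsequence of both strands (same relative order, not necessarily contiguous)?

10

Pick A at X[1]=Y[1]; then G at X[4]=Y[2]; then A at X[5]=Y[3]; then T at X[6]=Y[4]; then T at X[7]=Y[7]; then C at X[8]=Y[8]; then A at X[9]=Y[9]; then C at X[10]=Y[11]; then A at X[12]=Y[14]; then T at X[14]=Y[15]; all 10 bases appear in both, in order, and the DP table's final entry dp[14][15] is also 10, so no common subsequence is longer.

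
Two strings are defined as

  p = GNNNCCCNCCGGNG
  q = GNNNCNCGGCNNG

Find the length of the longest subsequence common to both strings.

11

Pick G (p #1, q #1); then N (p #2, q #2); then N (p #3, q #3); then N (p #4, q #4); then C (p #7, q #5); then N (p #8, q #6); then C (p #10, q #7); then G (p #11, q #8); then G (p #12, q #9); then N (p #13, q #12); then G (p #14, q #13); all 11 characters appear in both, in order. Since dp[14][13] = 11, nothing longer is possible.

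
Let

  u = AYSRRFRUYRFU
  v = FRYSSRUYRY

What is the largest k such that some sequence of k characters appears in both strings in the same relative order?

One common subsequence of length 6: Y [2,3] → S [3,5] → R [7,6] → U [8,7] → Y [9,8] → R [10,9], and the DP table's final entry dp[12][10] is also 6, so no common subsequence is longer.

6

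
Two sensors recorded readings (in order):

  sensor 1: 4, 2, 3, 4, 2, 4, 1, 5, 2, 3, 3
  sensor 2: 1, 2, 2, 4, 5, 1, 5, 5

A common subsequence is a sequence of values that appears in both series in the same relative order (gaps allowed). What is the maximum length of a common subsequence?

One common subsequence of length 5: 2 at sensor 1[2]=sensor 2[2], then 2 at sensor 1[5]=sensor 2[3], then 4 at sensor 1[6]=sensor 2[4], then 1 at sensor 1[7]=sensor 2[6], then 5 at sensor 1[8]=sensor 2[8], and the DP table's final entry dp[11][8] is also 5, so no common subsequence is longer.

5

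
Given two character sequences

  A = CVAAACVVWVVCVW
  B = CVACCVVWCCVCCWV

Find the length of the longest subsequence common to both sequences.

10

One common subsequence of length 10: C [1,1], V [2,2], A [3,3], C [6,5], V [7,6], V [8,7], W [9,8], V [10,11], C [12,13], V [13,15]. The LCS DP gives dp[14][15] = 10, so this is optimal.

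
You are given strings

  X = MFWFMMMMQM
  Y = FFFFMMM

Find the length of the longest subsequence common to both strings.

5

Taking F at X[2]=Y[3], F at X[4]=Y[4], M at X[7]=Y[5], M at X[8]=Y[6], M at X[10]=Y[7] gives a common subsequence of length 5. dp[10][7] = 5 confirms this is the maximum.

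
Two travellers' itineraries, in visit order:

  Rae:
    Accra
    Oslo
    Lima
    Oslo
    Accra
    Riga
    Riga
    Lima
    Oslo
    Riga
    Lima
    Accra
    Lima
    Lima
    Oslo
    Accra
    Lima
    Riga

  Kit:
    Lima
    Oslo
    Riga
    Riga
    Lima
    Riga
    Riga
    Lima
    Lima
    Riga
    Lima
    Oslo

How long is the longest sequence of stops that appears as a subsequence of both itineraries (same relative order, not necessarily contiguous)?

10

Taking Lima (Rae #3, Kit #1), then Oslo (Rae #4, Kit #2), then Riga (Rae #6, Kit #3), then Riga (Rae #7, Kit #4), then Lima (Rae #8, Kit #5), then Riga (Rae #10, Kit #7), then Lima (Rae #11, Kit #8), then Lima (Rae #13, Kit #9), then Lima (Rae #14, Kit #11), then Oslo (Rae #15, Kit #12) gives a common subsequence of length 10. Since dp[18][12] = 10, nothing longer is possible.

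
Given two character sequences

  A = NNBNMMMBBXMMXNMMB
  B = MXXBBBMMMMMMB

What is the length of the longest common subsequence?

One common subsequence of length 8: B [3,6], then M [6,7], then M [7,8], then M [11,9], then M [12,10], then M [15,11], then M [16,12], then B [17,13]. dp[17][13] = 8 confirms this is the maximum.

8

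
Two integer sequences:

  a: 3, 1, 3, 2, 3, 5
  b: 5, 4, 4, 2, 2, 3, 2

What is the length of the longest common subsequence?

Taking 3 at a[3]=b[6], 2 at a[4]=b[7] gives a common subsequence of length 2. Since dp[6][7] = 2, nothing longer is possible.

2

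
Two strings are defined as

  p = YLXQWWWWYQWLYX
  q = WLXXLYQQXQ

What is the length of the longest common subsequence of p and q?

5

Let dp[i][j] be the LCS length of the first i characters of p and the first j characters of q. dp[i][j] = dp[i-1][j-1]+1 when the i-th and j-th characters match, else max(dp[i-1][j], dp[i][j-1]).
    ·  W  L  X  X  L  Y  Q  Q  X  Q
 ·  0  0  0  0  0  0  0  0  0  0  0
 Y  0  0  0  0  0  0  1  1  1  1  1
 L  0  0  1  1  1  1  1  1  1  1  1
 X  0  0  1  2  2  2  2  2  2  2  2
 Q  0  0  1  2  2  2  2  3  3  3  3
 W  0  1  1  2  2  2  2  3  3  3  3
 W  0  1  1  2  2  2  2  3  3  3  3
 W  0  1  1  2  2  2  2  3  3  3  3
 W  0  1  1  2  2  2  2  3  3  3  3
 Y  0  1  1  2  2  2  3  3  3  3  3
 Q  0  1  1  2  2  2  3  4  4  4  4
 W  0  1  1  2  2  2  3  4  4  4  4
 L  0  1  2  2  2  3  3  4  4  4  4
 Y  0  1  2  2  2  3  4  4  4  4  4
 X  0  1  2  3  3  3  4  4  4  5  5
dp[14][10] = 5. One LCS (by backtracking along matches): LXQQX.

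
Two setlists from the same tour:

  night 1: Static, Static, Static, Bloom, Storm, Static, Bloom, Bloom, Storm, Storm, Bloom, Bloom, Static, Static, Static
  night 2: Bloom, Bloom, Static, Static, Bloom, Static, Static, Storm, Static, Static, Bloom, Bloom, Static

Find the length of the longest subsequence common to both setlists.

Pick Static at night 1[1]=night 2[4], then Static at night 1[2]=night 2[6], then Static at night 1[3]=night 2[7], then Storm at night 1[5]=night 2[8], then Static at night 1[6]=night 2[10], then Bloom at night 1[11]=night 2[11], then Bloom at night 1[12]=night 2[12], then Static at night 1[15]=night 2[13]; all 8 songs appear in both, in order, and the DP table's final entry dp[15][13] is also 8, so no common subsequence is longer.

8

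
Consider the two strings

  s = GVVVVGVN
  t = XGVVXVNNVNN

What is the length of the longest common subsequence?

Taking G (s #1, t #2), V (s #2, t #3), V (s #3, t #4), V (s #4, t #6), V (s #5, t #9), N (s #8, t #11) gives a common subsequence of length 6. Since dp[8][11] = 6, nothing longer is possible.

6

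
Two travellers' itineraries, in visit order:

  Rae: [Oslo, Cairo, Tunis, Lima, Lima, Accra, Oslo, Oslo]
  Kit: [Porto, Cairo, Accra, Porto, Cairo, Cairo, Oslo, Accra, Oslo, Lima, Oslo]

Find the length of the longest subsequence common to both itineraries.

Pick Oslo at Rae[1]=Kit[7], then Accra at Rae[6]=Kit[8], then Oslo at Rae[7]=Kit[9], then Oslo at Rae[8]=Kit[11]; all 4 stops appear in both, in order. Since dp[8][11] = 4, nothing longer is possible.

4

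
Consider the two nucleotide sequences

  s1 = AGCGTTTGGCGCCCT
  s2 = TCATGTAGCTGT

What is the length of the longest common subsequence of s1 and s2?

One common subsequence of length 7: A [1,3], then G [4,5], then T [5,6], then G [9,8], then C [10,9], then G [11,11], then T [15,12]. dp[15][12] = 7 confirms this is the maximum.

7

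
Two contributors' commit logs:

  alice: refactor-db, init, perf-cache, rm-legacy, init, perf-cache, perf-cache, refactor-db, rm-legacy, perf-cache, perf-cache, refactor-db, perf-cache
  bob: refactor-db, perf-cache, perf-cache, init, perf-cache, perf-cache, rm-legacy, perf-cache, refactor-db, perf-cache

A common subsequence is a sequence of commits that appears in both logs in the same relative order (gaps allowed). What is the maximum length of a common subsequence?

9

Match refactor-db at alice[1]=bob[1] → perf-cache at alice[3]=bob[3] → init at alice[5]=bob[4] → perf-cache at alice[6]=bob[5] → perf-cache at alice[7]=bob[6] → rm-legacy at alice[9]=bob[7] → perf-cache at alice[11]=bob[8] → refactor-db at alice[12]=bob[9] → perf-cache at alice[13]=bob[10] — 9 commits in the same relative order in both. Since dp[13][10] = 9, nothing longer is possible.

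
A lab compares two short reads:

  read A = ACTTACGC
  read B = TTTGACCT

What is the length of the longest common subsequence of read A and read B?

5

Let dp[i][j] be the LCS length of the first i bases of read A and the first j bases of read B. dp[i][j] = dp[i-1][j-1]+1 when the i-th and j-th bases match, else max(dp[i-1][j], dp[i][j-1]).
    ·  T  T  T  G  A  C  C  T
 ·  0  0  0  0  0  0  0  0  0
 A  0  0  0  0  0  1  1  1  1
 C  0  0  0  0  0  1  2  2  2
 T  0  1  1  1  1  1  2  2  3
 T  0  1  2  2  2  2  2  2  3
 A  0  1  2  2  2  3  3  3  3
 C  0  1  2  2  2  3  4  4  4
 G  0  1  2  2  3  3  4  4  4
 C  0  1  2  2  3  3  4  5  5
dp[8][8] = 5. One LCS (by backtracking along matches): TTACC.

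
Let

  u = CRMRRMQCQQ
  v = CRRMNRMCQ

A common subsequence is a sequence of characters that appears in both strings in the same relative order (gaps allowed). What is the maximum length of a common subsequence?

Let dp[i][j] be the LCS length of the first i characters of u and the first j characters of v. dp[i][j] = dp[i-1][j-1]+1 when the i-th and j-th characters match, else max(dp[i-1][j], dp[i][j-1]).
    ·  C  R  R  M  N  R  M  C  Q
 ·  0  0  0  0  0  0  0  0  0  0
 C  0  1  1  1  1  1  1  1  1  1
 R  0  1  2  2  2  2  2  2  2  2
 M  0  1  2  2  3  3  3  3  3  3
 R  0  1  2  3  3  3  4  4  4  4
 R  0  1  2  3  3  3  4  4  4  4
 M  0  1  2  3  4  4  4  5  5  5
 Q  0  1  2  3  4  4  4  5  5  6
 C  0  1  2  3  4  4  4  5  6  6
 Q  0  1  2  3  4  4  4  5  6  7
 Q  0  1  2  3  4  4  4  5  6  7
dp[10][9] = 7. One LCS (by backtracking along matches): CRMRMCQ.

7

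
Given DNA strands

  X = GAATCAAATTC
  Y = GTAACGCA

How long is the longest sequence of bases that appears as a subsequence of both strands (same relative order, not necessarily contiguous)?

Pick G at X[1]=Y[1], A at X[2]=Y[3], A at X[3]=Y[4], C at X[5]=Y[7], A at X[8]=Y[8]; all 5 bases appear in both, in order, and the DP table's final entry dp[11][8] is also 5, so no common subsequence is longer.

5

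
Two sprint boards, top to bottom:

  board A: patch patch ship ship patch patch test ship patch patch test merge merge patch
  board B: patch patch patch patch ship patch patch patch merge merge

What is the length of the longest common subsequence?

Taking patch at board A[1]=board B[1]; then patch at board A[2]=board B[2]; then patch at board A[5]=board B[3]; then patch at board A[6]=board B[4]; then ship at board A[8]=board B[5]; then patch at board A[9]=board B[7]; then patch at board A[10]=board B[8]; then merge at board A[12]=board B[9]; then merge at board A[13]=board B[10] gives a common subsequence of length 9. dp[14][10] = 9 confirms this is the maximum.

9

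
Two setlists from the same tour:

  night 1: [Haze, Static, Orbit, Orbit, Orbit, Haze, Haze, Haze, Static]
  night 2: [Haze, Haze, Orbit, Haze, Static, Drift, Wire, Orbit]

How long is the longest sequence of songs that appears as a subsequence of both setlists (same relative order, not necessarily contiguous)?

Match Haze (night 1 #1, night 2 #2); then Orbit (night 1 #5, night 2 #3); then Haze (night 1 #8, night 2 #4); then Static (night 1 #9, night 2 #5) — 4 songs in the same relative order in both. dp[9][8] = 4 confirms this is the maximum.

4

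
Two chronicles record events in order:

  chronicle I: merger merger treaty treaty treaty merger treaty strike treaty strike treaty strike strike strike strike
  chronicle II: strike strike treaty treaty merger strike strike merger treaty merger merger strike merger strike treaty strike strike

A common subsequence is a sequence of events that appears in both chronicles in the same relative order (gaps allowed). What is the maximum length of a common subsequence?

10

One common subsequence of length 10: treaty [4,3]; then treaty [5,4]; then merger [6,5]; then strike [8,6]; then strike [10,7]; then treaty [11,9]; then strike [12,12]; then strike [13,14]; then strike [14,16]; then strike [15,17]. The LCS DP gives dp[15][17] = 10, so this is optimal.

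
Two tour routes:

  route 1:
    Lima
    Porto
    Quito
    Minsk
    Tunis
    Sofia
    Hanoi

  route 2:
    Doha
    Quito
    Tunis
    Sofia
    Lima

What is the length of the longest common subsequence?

3

One common subsequence of length 3: Quito at route 1[3]=route 2[2], then Tunis at route 1[5]=route 2[3], then Sofia at route 1[6]=route 2[4]. dp[7][5] = 3 confirms this is the maximum.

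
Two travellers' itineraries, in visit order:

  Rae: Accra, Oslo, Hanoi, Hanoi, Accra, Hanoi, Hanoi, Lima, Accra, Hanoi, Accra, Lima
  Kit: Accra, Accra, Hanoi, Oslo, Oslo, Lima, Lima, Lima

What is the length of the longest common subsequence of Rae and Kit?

5

Match Accra at Rae[1]=Kit[1], then Accra at Rae[5]=Kit[2], then Hanoi at Rae[6]=Kit[3], then Lima at Rae[8]=Kit[7], then Lima at Rae[12]=Kit[8] — 5 stops in the same relative order in both. The LCS DP gives dp[12][8] = 5, so this is optimal.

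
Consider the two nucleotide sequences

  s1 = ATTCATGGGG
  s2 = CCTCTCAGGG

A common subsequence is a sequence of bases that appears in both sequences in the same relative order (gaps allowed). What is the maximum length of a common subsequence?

Taking T [2,3], T [3,5], C [4,6], A [5,7], G [8,8], G [9,9], G [10,10] gives a common subsequence of length 7. Since dp[10][10] = 7, nothing longer is possible.

7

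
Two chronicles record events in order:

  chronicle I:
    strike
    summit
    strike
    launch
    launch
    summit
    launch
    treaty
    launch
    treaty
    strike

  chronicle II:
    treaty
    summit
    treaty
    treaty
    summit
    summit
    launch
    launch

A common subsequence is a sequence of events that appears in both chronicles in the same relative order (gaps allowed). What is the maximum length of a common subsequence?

4

One common subsequence of length 4: summit at chronicle I[2]=chronicle II[5] → summit at chronicle I[6]=chronicle II[6] → launch at chronicle I[7]=chronicle II[7] → launch at chronicle I[9]=chronicle II[8]. The LCS DP gives dp[11][8] = 4, so this is optimal.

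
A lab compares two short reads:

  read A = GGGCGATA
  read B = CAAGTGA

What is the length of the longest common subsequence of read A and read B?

One common subsequence of length 4: C [4,1], G [5,4], T [7,5], A [8,7], and the DP table's final entry dp[8][7] is also 4, so no common subsequence is longer.

4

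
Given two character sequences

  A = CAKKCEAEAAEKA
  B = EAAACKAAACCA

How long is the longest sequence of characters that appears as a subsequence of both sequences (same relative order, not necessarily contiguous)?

6

Match C (A #1, B #5), K (A #4, B #6), A (A #7, B #7), A (A #9, B #8), A (A #10, B #9), A (A #13, B #12) — 6 characters in the same relative order in both. dp[13][12] = 6 confirms this is the maximum.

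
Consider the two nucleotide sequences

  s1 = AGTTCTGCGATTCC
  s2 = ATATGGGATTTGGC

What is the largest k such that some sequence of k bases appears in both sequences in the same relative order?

9

One common subsequence of length 9: A (s1 #1, s2 #1), T (s1 #3, s2 #2), T (s1 #4, s2 #4), G (s1 #7, s2 #6), G (s1 #9, s2 #7), A (s1 #10, s2 #8), T (s1 #11, s2 #10), T (s1 #12, s2 #11), C (s1 #14, s2 #14). Since dp[14][14] = 9, nothing longer is possible.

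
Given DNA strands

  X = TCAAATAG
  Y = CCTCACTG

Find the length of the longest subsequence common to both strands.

Pick T [1,3] → C [2,4] → A [3,5] → T [6,7] → G [8,8]; all 5 bases appear in both, in order, and the DP table's final entry dp[8][8] is also 5, so no common subsequence is longer.

5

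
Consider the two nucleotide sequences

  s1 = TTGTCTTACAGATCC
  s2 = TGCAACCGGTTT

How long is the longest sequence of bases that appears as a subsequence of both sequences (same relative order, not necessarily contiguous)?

One common subsequence of length 7: T at s1[2]=s2[1] → G at s1[3]=s2[2] → C at s1[5]=s2[3] → A at s1[8]=s2[5] → C at s1[9]=s2[7] → G at s1[11]=s2[9] → T at s1[13]=s2[12]. Since dp[15][12] = 7, nothing longer is possible.

7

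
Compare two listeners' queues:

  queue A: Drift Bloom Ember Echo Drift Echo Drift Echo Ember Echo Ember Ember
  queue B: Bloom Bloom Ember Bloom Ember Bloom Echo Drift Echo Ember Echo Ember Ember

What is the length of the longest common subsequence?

Pick Bloom (queue A #2, queue B #4), then Ember (queue A #3, queue B #5), then Echo (queue A #6, queue B #7), then Drift (queue A #7, queue B #8), then Echo (queue A #8, queue B #9), then Ember (queue A #9, queue B #10), then Echo (queue A #10, queue B #11), then Ember (queue A #11, queue B #12), then Ember (queue A #12, queue B #13); all 9 songs appear in both, in order. The LCS DP gives dp[12][13] = 9, so this is optimal.

9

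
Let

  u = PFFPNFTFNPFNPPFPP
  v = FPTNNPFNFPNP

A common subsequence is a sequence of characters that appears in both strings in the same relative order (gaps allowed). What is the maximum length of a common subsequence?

10

Taking F (u #3, v #1); then P (u #4, v #2); then N (u #5, v #4); then N (u #9, v #5); then P (u #10, v #6); then F (u #11, v #7); then N (u #12, v #8); then F (u #15, v #9); then P (u #16, v #10); then P (u #17, v #12) gives a common subsequence of length 10. dp[17][12] = 10 confirms this is the maximum.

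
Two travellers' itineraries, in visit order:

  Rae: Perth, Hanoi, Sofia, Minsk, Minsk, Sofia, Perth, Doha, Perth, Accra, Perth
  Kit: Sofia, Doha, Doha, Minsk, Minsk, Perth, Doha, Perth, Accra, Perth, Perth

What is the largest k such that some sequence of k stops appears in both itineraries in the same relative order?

Match Sofia [3,1] → Minsk [4,4] → Minsk [5,5] → Perth [7,6] → Doha [8,7] → Perth [9,8] → Accra [10,9] → Perth [11,11] — 8 stops in the same relative order in both, and the DP table's final entry dp[11][11] is also 8, so no common subsequence is longer.

8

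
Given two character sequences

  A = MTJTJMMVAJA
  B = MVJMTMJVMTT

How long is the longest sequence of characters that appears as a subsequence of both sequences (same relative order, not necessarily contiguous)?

5

Taking M [1,1]; then J [3,3]; then T [4,5]; then J [5,7]; then M [6,9] gives a common subsequence of length 5, and the DP table's final entry dp[11][11] is also 5, so no common subsequence is longer.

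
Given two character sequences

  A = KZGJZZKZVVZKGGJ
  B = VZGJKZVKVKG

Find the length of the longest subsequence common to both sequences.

Match Z (A #2, B #2) → G (A #3, B #3) → J (A #4, B #4) → K (A #7, B #5) → Z (A #8, B #6) → V (A #9, B #7) → V (A #10, B #9) → K (A #12, B #10) → G (A #14, B #11) — 9 characters in the same relative order in both, and the DP table's final entry dp[15][11] is also 9, so no common subsequence is longer.

9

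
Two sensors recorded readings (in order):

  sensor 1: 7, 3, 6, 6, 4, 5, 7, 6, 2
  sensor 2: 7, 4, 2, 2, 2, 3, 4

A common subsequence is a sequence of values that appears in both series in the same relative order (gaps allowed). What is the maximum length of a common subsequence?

3

Let dp[i][j] be the LCS length of the first i values of sensor 1 and the first j values of sensor 2. dp[i][j] = dp[i-1][j-1]+1 when the i-th and j-th values match, else max(dp[i-1][j], dp[i][j-1]).
    ·  7  4  2  2  2  3  4
 ·  0  0  0  0  0  0  0  0
 7  0  1  1  1  1  1  1  1
 3  0  1  1  1  1  1  2  2
 6  0  1  1  1  1  1  2  2
 6  0  1  1  1  1  1  2  2
 4  0  1  2  2  2  2  2  3
 5  0  1  2  2  2  2  2  3
 7  0  1  2  2  2  2  2  3
 6  0  1  2  2  2  2  2  3
 2  0  1  2  3  3  3  3  3
dp[9][7] = 3. One LCS (by backtracking along matches): 7, 3, 4.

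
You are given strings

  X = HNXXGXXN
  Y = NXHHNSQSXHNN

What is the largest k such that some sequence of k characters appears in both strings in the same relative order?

Let dp[i][j] be the LCS length of the first i characters of X and the first j characters of Y. dp[i][j] = dp[i-1][j-1]+1 when the i-th and j-th characters match, else max(dp[i-1][j], dp[i][j-1]).
    ·  N  X  H  H  N  S  Q  S  X  H  N  N
 ·  0  0  0  0  0  0  0  0  0  0  0  0  0
 H  0  0  0  1  1  1  1  1  1  1  1  1  1
 N  0  1  1  1  1  2  2  2  2  2  2  2  2
 X  0  1  2  2  2  2  2  2  2  3  3  3  3
 X  0  1  2  2  2  2  2  2  2  3  3  3  3
 G  0  1  2  2  2  2  2  2  2  3  3  3  3
 X  0  1  2  2  2  2  2  2  2  3  3  3  3
 X  0  1  2  2  2  2  2  2  2  3  3  3  3
 N  0  1  2  2  2  3  3  3  3  3  3  4  4
dp[8][12] = 4. One LCS (by backtracking along matches): HNXN.

4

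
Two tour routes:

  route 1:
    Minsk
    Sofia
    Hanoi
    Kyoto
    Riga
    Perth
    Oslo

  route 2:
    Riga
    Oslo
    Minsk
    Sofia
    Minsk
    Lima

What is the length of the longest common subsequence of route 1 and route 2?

2

One common subsequence of length 2: Minsk at route 1[1]=route 2[3], Sofia at route 1[2]=route 2[4]. dp[7][6] = 2 confirms this is the maximum.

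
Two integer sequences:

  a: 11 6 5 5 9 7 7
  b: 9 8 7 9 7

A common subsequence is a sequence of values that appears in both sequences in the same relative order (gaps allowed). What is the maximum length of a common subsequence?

Let dp[i][j] be the LCS length of the first i values of a and the first j values of b. dp[i][j] = dp[i-1][j-1]+1 when the i-th and j-th values match, else max(dp[i-1][j], dp[i][j-1]).
    ·  9  8  7  9  7
 ·  0  0  0  0  0  0
11  0  0  0  0  0  0
 6  0  0  0  0  0  0
 5  0  0  0  0  0  0
 5  0  0  0  0  0  0
 9  0  1  1  1  1  1
 7  0  1  1  2  2  2
 7  0  1  1  2  2  3
dp[7][5] = 3. One LCS (by backtracking along matches): 9, 7, 7.

3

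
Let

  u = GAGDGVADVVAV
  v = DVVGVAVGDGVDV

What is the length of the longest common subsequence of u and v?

8

Taking G at u[1]=v[4], then A at u[2]=v[6], then G at u[3]=v[8], then D at u[4]=v[9], then G at u[5]=v[10], then V at u[6]=v[11], then D at u[8]=v[12], then V at u[12]=v[13] gives a common subsequence of length 8. Since dp[12][13] = 8, nothing longer is possible.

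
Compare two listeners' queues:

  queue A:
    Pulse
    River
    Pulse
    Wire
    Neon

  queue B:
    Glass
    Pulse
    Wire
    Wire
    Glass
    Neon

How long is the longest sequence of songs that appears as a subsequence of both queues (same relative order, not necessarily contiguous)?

3

Taking Pulse (queue A #1, queue B #2), then Wire (queue A #4, queue B #4), then Neon (queue A #5, queue B #6) gives a common subsequence of length 3. Since dp[5][6] = 3, nothing longer is possible.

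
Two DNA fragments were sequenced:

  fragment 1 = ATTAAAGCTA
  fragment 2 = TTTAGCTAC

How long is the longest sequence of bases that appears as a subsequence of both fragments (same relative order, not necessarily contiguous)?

7

Match T [2,2], T [3,3], A [6,4], G [7,5], C [8,6], T [9,7], A [10,8] — 7 bases in the same relative order in both. dp[10][9] = 7 confirms this is the maximum.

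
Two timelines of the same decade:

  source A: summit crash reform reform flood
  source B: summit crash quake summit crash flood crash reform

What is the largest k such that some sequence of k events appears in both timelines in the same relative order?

3

One common subsequence of length 3: summit [1,4]; then crash [2,7]; then reform [4,8]. The LCS DP gives dp[5][8] = 3, so this is optimal.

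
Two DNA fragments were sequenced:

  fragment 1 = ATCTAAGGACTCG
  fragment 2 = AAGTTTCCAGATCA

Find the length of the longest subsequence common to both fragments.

Taking A [1,2] → T [2,6] → C [3,8] → A [6,9] → G [8,10] → A [9,11] → T [11,12] → C [12,13] gives a common subsequence of length 8. Since dp[13][14] = 8, nothing longer is possible.

8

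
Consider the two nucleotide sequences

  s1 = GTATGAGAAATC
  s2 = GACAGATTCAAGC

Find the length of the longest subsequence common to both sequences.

8

One common subsequence of length 8: G [1,1]; then A [3,2]; then A [6,4]; then G [7,5]; then A [8,6]; then A [9,10]; then A [10,11]; then C [12,13]. dp[12][13] = 8 confirms this is the maximum.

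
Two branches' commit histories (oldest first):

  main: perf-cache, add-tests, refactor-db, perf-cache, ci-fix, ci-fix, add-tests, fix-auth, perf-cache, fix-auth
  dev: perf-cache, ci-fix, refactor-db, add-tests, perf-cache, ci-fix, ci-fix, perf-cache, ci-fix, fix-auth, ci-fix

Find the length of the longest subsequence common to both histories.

7

One common subsequence of length 7: perf-cache [1,1] → add-tests [2,4] → perf-cache [4,5] → ci-fix [5,6] → ci-fix [6,7] → perf-cache [9,8] → fix-auth [10,10]. The LCS DP gives dp[10][11] = 7, so this is optimal.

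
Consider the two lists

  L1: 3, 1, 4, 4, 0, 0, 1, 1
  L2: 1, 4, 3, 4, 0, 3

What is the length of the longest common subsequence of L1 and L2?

4

Let dp[i][j] be the LCS length of the first i values of L1 and the first j values of L2. dp[i][j] = dp[i-1][j-1]+1 when the i-th and j-th values match, else max(dp[i-1][j], dp[i][j-1]).
    ·  1  4  3  4  0  3
 ·  0  0  0  0  0  0  0
 3  0  0  0  1  1  1  1
 1  0  1  1  1  1  1  1
 4  0  1  2  2  2  2  2
 4  0  1  2  2  3  3  3
 0  0  1  2  2  3  4  4
 0  0  1  2  2  3  4  4
 1  0  1  2  2  3  4  4
 1  0  1  2  2  3  4  4
dp[8][6] = 4. One LCS (by backtracking along matches): 1, 4, 4, 0.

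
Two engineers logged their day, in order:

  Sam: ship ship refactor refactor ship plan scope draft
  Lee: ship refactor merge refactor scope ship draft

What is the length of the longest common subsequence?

5

Taking ship at Sam[2]=Lee[1]; then refactor at Sam[3]=Lee[2]; then refactor at Sam[4]=Lee[4]; then ship at Sam[5]=Lee[6]; then draft at Sam[8]=Lee[7] gives a common subsequence of length 5. Since dp[8][7] = 5, nothing longer is possible.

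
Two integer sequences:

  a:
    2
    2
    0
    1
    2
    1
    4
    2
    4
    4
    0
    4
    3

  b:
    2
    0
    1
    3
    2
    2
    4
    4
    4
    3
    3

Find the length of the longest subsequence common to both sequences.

9

Let dp[i][j] be the LCS length of the first i values of a and the first j values of b. dp[i][j] = dp[i-1][j-1]+1 when the i-th and j-th values match, else max(dp[i-1][j], dp[i][j-1]).
    ·  2  0  1  3  2  2  4  4  4  3  3
 ·  0  0  0  0  0  0  0  0  0  0  0  0
 2  0  1  1  1  1  1  1  1  1  1  1  1
 2  0  1  1  1  1  2  2  2  2  2  2  2
 0  0  1  2  2  2  2  2  2  2  2  2  2
 1  0  1  2  3  3  3  3  3  3  3  3  3
 2  0  1  2  3  3  4  4  4  4  4  4  4
 1  0  1  2  3  3  4  4  4  4  4  4  4
 4  0  1  2  3  3  4  4  5  5  5  5  5
 2  0  1  2  3  3  4  5  5  5  5  5  5
 4  0  1  2  3  3  4  5  6  6  6  6  6
 4  0  1  2  3  3  4  5  6  7  7  7  7
 0  0  1  2  3  3  4  5  6  7  7  7  7
 4  0  1  2  3  3  4  5  6  7  8  8  8
 3  0  1  2  3  4  4  5  6  7  8  9  9
dp[13][11] = 9. One LCS (by backtracking along matches): 2, 0, 1, 2, 2, 4, 4, 4, 3.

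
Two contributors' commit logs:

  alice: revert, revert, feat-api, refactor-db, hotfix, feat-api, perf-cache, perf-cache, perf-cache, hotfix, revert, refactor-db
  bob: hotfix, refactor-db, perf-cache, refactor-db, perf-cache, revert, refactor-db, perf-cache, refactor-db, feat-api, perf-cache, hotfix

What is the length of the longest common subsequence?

5

Match revert [1,6] → refactor-db [4,9] → feat-api [6,10] → perf-cache [9,11] → hotfix [10,12] — 5 commits in the same relative order in both, and the DP table's final entry dp[12][12] is also 5, so no common subsequence is longer.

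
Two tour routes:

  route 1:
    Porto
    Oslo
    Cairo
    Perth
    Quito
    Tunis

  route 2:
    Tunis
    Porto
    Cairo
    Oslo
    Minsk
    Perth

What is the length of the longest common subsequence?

Pick Porto at route 1[1]=route 2[2], then Oslo at route 1[2]=route 2[4], then Perth at route 1[4]=route 2[6]; all 3 stops appear in both, in order. dp[6][6] = 3 confirms this is the maximum.

3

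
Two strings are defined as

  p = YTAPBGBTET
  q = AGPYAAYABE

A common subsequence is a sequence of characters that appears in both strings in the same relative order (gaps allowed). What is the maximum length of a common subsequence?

4

Taking Y [1,7], A [3,8], B [7,9], E [9,10] gives a common subsequence of length 4. dp[10][10] = 4 confirms this is the maximum.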